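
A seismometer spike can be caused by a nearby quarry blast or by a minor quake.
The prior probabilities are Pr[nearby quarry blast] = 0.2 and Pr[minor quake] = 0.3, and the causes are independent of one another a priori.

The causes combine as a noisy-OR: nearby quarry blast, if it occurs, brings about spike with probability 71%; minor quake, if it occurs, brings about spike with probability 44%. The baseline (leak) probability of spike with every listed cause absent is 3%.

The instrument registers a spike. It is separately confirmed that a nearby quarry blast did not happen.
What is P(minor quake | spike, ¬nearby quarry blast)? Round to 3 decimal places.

Under noisy-OR, P(spike | causes) = 1 − (1−0.03)·∏(1−qᵢ) over the active causes.
P(spike | ¬nearby quarry blast) = 0.03*0.7 + 0.4568*0.3 = 0.021000 + 0.137040 = 0.158040
Restricting to configurations with minor quake present: 0.4568*0.3 = 0.137040.
Hence the posterior is 0.137040/0.158040 ≈ 0.867.

P(minor quake | spike, ¬nearby quarry blast) ≈ 0.867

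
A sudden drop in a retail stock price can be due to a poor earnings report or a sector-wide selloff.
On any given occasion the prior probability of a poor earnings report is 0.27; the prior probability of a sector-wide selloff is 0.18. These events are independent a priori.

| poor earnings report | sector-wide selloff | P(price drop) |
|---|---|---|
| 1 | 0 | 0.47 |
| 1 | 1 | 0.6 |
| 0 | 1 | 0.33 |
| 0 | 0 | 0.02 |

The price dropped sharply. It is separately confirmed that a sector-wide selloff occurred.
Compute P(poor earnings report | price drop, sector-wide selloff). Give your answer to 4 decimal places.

Weight on poor earnings report=true, given the evidence: 0.6×0.27 = 0.162000
Normalizer over all consistent configurations: 0.33×0.73 + 0.6×0.27 = 0.402900
Posterior = 0.162000 / 0.402900 ≈ 0.4021

P(poor earnings report | price drop, sector-wide selloff) ≈ 0.4021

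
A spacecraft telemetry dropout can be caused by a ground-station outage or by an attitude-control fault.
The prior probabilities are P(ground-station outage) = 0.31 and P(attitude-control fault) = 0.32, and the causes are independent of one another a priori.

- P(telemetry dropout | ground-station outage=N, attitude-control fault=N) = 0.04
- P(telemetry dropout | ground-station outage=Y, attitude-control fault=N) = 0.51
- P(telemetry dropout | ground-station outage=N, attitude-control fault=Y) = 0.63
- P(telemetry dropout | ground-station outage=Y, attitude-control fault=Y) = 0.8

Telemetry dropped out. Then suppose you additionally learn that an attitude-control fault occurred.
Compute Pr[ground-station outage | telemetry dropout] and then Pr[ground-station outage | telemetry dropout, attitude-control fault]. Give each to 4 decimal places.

Enumerate the 4 (ground-station outage, attitude-control fault) configurations and weight by the priors:
  P(telemetry dropout) = 0.04·0.69·0.68 + 0.63·0.69·0.32 + 0.51·0.31·0.68 + 0.8·0.31·0.32
        = 0.018768 + 0.139104 + 0.107508 + 0.079360 = 0.344740
Configurations with ground-station outage contribute 0.186868, so
  P(ground-station outage | telemetry dropout) = 0.186868 / 0.344740 ≈ 0.5421

Now condition on the additional information:
Enumerate both values of ground-station outage and weight by the priors:
  P(telemetry dropout | attitude-control fault) = 0.63·0.69 + 0.8·0.31
        = 0.434700 + 0.248000 = 0.682700
The terms with ground-station outage present sum to 0.248000, so
  P(ground-station outage | telemetry dropout, attitude-control fault) = 0.248000 / 0.682700 ≈ 0.3633

Pr[ground-station outage | telemetry dropout] ≈ 0.5421; Pr[ground-station outage | telemetry dropout, attitude-control fault] ≈ 0.3633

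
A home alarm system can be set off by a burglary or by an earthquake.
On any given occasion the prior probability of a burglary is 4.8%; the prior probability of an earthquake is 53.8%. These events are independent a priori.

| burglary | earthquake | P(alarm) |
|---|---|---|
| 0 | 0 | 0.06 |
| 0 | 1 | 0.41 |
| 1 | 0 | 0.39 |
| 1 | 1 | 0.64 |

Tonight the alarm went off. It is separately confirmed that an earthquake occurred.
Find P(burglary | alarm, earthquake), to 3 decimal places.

By total probability over both values of burglary:
  P(alarm | earthquake) = 0.41*0.952 + 0.64*0.048
        = 0.390320 + 0.030720 = 0.421040
Configurations with burglary contribute 0.030720, so
  P(burglary | alarm, earthquake) = 0.030720 / 0.421040 ≈ 0.073

P(burglary | alarm, earthquake) ≈ 0.073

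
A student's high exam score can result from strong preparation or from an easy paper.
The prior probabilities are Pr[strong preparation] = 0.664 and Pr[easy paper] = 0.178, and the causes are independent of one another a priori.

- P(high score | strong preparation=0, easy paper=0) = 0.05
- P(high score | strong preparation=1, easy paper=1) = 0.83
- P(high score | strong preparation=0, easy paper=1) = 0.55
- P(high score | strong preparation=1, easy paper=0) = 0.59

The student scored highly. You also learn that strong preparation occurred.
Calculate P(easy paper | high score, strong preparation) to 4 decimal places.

Enumerate both values of easy paper and weight by the priors:
  P(high score | strong preparation) = 0.59·0.822 + 0.83·0.178
        = 0.484980 + 0.147740 = 0.632720
Keeping only the easy paper-present terms gives 0.147740, so
  P(easy paper | high score, strong preparation) = 0.147740 / 0.632720 ≈ 0.2335

P(easy paper | high score, strong preparation) ≈ 0.2335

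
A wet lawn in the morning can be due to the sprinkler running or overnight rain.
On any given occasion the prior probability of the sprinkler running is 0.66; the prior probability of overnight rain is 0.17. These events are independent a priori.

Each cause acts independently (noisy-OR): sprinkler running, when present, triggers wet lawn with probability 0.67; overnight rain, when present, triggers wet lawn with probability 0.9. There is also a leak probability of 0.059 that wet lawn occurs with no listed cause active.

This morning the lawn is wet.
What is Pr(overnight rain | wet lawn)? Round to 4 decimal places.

Pr(overnight rain | wet lawn) ≈ 0.2900

Under noisy-OR, P(wet lawn | causes) = 1 − (1−0.059)·∏(1−qᵢ) over the active causes.
P(wet lawn) = 0.059·0.34·0.83 + 0.9059·0.34·0.17 + 0.68947·0.66·0.83 + 0.968947·0.66·0.17 = 0.016650 + 0.052361 + 0.377692 + 0.108716 = 0.555419
Restricting to configurations with overnight rain present: 0.052361 + 0.108716 = 0.161077.
So P(overnight rain | wet lawn) = 0.161077/0.555419 ≈ 0.2900.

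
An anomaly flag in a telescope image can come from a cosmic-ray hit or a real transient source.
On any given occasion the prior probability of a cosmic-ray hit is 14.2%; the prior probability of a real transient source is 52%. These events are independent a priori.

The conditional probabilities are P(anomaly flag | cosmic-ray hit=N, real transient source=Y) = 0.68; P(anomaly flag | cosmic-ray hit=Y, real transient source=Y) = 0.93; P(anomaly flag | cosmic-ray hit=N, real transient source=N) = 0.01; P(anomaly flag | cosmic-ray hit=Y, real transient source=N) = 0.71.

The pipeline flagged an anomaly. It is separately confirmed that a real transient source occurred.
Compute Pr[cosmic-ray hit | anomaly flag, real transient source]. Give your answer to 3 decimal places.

Pr[cosmic-ray hit | anomaly flag, real transient source] ≈ 0.185

P(anomaly flag | real transient source) = 0.68×0.858 + 0.93×0.142 = 0.583440 + 0.132060 = 0.715500
Restricting to configurations with cosmic-ray hit present: 0.93×0.142 = 0.132060.
So P(cosmic-ray hit | anomaly flag, real transient source) = 0.132060/0.715500 ≈ 0.185.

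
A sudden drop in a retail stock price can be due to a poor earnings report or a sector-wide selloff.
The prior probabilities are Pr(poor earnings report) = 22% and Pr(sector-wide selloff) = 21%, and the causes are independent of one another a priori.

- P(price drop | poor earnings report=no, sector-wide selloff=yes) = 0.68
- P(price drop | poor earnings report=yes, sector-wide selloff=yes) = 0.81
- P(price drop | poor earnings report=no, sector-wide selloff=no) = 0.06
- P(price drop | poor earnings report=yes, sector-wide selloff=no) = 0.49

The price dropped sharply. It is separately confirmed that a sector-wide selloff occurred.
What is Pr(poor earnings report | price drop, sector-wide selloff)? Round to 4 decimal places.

Pr(poor earnings report | price drop, sector-wide selloff) ≈ 0.2515

Enumerate both values of poor earnings report and weight by the priors:
  P(price drop | sector-wide selloff) = 0.68×0.78 + 0.81×0.22
        = 0.530400 + 0.178200 = 0.708600
Keeping only the poor earnings report-present terms gives 0.178200, so
  P(poor earnings report | price drop, sector-wide selloff) = 0.178200 / 0.708600 ≈ 0.2515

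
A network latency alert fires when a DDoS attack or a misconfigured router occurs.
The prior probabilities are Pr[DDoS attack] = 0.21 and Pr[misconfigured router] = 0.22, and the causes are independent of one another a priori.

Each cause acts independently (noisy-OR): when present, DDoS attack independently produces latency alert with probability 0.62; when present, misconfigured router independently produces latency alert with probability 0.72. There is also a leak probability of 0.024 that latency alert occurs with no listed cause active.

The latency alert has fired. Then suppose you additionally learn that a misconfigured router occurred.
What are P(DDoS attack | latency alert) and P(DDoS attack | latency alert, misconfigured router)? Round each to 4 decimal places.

P(DDoS attack | latency alert) ≈ 0.5059; P(DDoS attack | latency alert, misconfigured router) ≈ 0.2469

Under noisy-OR, P(latency alert | causes) = 1 − (1−0.024)·∏(1−qᵢ) over the active causes.
For the numerator, keep only DDoS attack=true terms: 0.103050 + 0.041402 = 0.144452
Normalizer over all consistent configurations: 0.024×0.79×0.78 + 0.72672×0.79×0.22 + 0.62912×0.21×0.78 + 0.896154×0.21×0.22 = 0.285545
P(DDoS attack | latency alert) = 0.144452/0.285545 ≈ 0.5059

Now also conditioning on misconfigured router=true:
By total probability over both values of DDoS attack:
  P(latency alert | misconfigured router) = 0.72672·0.79 + 0.896154·0.21
        = 0.574109 + 0.188192 = 0.762301
The terms with DDoS attack present sum to 0.188192, so
  P(DDoS attack | latency alert, misconfigured router) = 0.188192 / 0.762301 ≈ 0.2469
— misconfigured router explains away the evidence for DDoS attack.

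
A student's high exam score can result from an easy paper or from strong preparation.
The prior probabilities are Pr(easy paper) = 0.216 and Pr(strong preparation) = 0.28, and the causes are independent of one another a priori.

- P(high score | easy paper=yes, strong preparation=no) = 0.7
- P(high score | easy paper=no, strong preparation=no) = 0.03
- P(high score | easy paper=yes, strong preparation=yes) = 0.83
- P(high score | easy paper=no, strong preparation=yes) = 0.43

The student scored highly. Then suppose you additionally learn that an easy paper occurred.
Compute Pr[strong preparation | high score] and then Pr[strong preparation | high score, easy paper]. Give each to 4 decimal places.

Pr[strong preparation | high score] ≈ 0.5348; Pr[strong preparation | high score, easy paper] ≈ 0.3156

Sum P(high score|·) weighted by the priors over the 4 (easy paper, strong preparation) configurations:
  P(high score) = 0.03·0.784·0.72 + 0.43·0.784·0.28 + 0.7·0.216·0.72 + 0.83·0.216·0.28
        = 0.016934 + 0.094394 + 0.108864 + 0.050198 = 0.270390
The terms with strong preparation present sum to 0.144592, so
  P(strong preparation | high score) = 0.144592 / 0.270390 ≈ 0.5348

Now condition on the additional information:
Sum P(high score|·) weighted by the priors over both values of strong preparation:
  P(high score | easy paper) = 0.7*0.72 + 0.83*0.28
        = 0.504000 + 0.232400 = 0.736400
Configurations with strong preparation contribute 0.232400, so
  P(strong preparation | high score, easy paper) = 0.232400 / 0.736400 ≈ 0.3156
This is intercausal reasoning (explaining away): once easy paper accounts for the high score, strong preparation becomes less likely.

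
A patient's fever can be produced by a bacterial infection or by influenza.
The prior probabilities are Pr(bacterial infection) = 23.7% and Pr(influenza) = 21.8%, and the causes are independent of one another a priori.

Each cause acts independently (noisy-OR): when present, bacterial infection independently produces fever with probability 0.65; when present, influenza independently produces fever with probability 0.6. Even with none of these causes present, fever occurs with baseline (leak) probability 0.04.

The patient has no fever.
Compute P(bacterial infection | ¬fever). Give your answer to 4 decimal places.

P(bacterial infection | ¬fever) ≈ 0.0981

Under noisy-OR, P(fever | causes) = 1 − (1−0.04)·∏(1−qᵢ) over the active causes.
P(¬fever) = 0.96×0.763×0.782 + 0.384×0.763×0.218 + 0.336×0.237×0.782 + 0.1344×0.237×0.218 = 0.572799 + 0.063872 + 0.062272 + 0.006944 = 0.705887
Of this, 0.069216 comes from 0.062272 + 0.006944 (the bacterial infection=true cases).
Hence the posterior is 0.069216/0.705887 ≈ 0.0981.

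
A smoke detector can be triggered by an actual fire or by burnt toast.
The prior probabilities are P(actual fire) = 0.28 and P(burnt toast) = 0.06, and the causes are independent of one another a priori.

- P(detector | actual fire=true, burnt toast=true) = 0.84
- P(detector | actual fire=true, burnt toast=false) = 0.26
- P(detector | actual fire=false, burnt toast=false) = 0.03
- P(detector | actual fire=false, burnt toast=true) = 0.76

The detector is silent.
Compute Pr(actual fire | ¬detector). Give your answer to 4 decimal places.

Pr(actual fire | ¬detector) ≈ 0.2285

P(¬detector) = 0.97*0.72*0.94 + 0.24*0.72*0.06 + 0.74*0.28*0.94 + 0.16*0.28*0.06 = 0.656496 + 0.010368 + 0.194768 + 0.002688 = 0.864320
Restricting to configurations with actual fire present: 0.194768 + 0.002688 = 0.197456.
Hence the posterior is 0.197456/0.864320 ≈ 0.2285.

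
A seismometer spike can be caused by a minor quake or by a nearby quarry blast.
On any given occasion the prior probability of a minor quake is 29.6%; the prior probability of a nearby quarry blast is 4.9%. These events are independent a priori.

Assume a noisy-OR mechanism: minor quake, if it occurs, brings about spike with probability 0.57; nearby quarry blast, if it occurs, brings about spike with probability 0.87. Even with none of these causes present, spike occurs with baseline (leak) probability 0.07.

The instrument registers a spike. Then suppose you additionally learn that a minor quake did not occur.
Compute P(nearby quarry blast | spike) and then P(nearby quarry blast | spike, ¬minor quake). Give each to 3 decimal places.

P(nearby quarry blast | spike) ≈ 0.170; P(nearby quarry blast | spike, ¬minor quake) ≈ 0.393

Under noisy-OR, P(spike | causes) = 1 − (1−0.07)·∏(1−qᵢ) over the active causes.
P(spike) = 0.07·0.704·0.951 + 0.8791·0.704·0.049 + 0.6001·0.296·0.951 + 0.948013·0.296·0.049 = 0.046865 + 0.030325 + 0.168926 + 0.013750 = 0.259866
Of this, 0.044075 comes from 0.030325 + 0.013750 (the nearby quarry blast=true cases).
P(nearby quarry blast | spike) = 0.044075 / 0.259866 ≈ 0.170

With the extra evidence:
P(spike | ¬minor quake) = 0.07×0.951 + 0.8791×0.049 = 0.066570 + 0.043076 = 0.109646
The nearby quarry blast-present share is 0.8791×0.049 = 0.043076.
Hence the posterior is 0.043076/0.109646 ≈ 0.393.
With minor quake excluded, nearby quarry blast must carry more of the explanatory weight for the spike.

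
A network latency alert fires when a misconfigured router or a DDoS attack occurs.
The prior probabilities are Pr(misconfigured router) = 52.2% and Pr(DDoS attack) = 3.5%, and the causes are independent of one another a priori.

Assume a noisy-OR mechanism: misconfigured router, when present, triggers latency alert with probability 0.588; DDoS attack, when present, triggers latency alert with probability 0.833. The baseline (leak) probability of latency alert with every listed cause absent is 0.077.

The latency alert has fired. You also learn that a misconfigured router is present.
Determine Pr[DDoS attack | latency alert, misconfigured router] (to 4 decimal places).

Pr[DDoS attack | latency alert, misconfigured router] ≈ 0.0520

Under noisy-OR, P(latency alert | causes) = 1 − (1−0.077)·∏(1−qᵢ) over the active causes.
P(latency alert | misconfigured router) = 0.619724*0.965 + 0.936494*0.035 = 0.598034 + 0.032777 = 0.630811
Restricting to configurations with DDoS attack present: 0.936494*0.035 = 0.032777.
Hence the posterior is 0.032777/0.630811 ≈ 0.0520.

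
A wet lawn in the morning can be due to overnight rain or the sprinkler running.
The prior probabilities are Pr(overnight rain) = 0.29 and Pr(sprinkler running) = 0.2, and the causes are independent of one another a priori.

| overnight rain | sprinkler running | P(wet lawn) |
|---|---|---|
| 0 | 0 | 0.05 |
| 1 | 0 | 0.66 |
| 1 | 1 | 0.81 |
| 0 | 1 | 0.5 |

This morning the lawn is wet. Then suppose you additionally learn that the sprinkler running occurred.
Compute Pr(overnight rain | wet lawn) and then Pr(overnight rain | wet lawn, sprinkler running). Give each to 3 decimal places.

Pr(overnight rain | wet lawn) ≈ 0.668; Pr(overnight rain | wet lawn, sprinkler running) ≈ 0.398

Sum P(wet lawn|·) weighted by the priors over the 4 (overnight rain, sprinkler running) configurations:
  P(wet lawn) = 0.05*0.71*0.8 + 0.5*0.71*0.2 + 0.66*0.29*0.8 + 0.81*0.29*0.2
        = 0.028400 + 0.071000 + 0.153120 + 0.046980 = 0.299500
Keeping only the overnight rain-present terms gives 0.200100, so
  P(overnight rain | wet lawn) = 0.200100 / 0.299500 ≈ 0.668

Now condition on the additional information:
P(wet lawn | sprinkler running) = 0.5·0.71 + 0.81·0.29 = 0.355000 + 0.234900 = 0.589900
The overnight rain-present share is 0.81·0.29 = 0.234900.
So P(overnight rain | wet lawn, sprinkler running) = 0.234900/0.589900 ≈ 0.398.
Conditioning on sprinkler running lowers the posterior on overnight rain: the classic explaining-away effect in a common-effect structure.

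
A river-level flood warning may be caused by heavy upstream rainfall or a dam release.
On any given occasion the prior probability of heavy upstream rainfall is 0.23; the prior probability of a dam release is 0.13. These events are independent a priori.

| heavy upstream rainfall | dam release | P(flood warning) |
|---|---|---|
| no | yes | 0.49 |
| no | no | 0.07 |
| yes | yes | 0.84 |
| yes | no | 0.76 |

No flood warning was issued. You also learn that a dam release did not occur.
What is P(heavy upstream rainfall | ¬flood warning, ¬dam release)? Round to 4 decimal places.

P(¬flood warning | ¬dam release) = 0.93·0.77 + 0.24·0.23 = 0.716100 + 0.055200 = 0.771300
Restricting to configurations with heavy upstream rainfall present: 0.24·0.23 = 0.055200.
So P(heavy upstream rainfall | ¬flood warning, ¬dam release) = 0.055200/0.771300 ≈ 0.0716.

P(heavy upstream rainfall | ¬flood warning, ¬dam release) ≈ 0.0716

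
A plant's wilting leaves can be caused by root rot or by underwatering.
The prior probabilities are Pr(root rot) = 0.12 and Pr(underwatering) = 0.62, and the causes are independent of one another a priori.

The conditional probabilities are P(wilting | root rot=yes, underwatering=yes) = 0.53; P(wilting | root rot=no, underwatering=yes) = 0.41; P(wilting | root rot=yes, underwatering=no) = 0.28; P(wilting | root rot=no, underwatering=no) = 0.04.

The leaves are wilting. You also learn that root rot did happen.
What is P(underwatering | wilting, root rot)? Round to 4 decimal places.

Enumerate both values of underwatering and weight by the priors:
  P(wilting | root rot) = 0.28×0.38 + 0.53×0.62
        = 0.106400 + 0.328600 = 0.435000
Keeping only the underwatering-present terms gives 0.328600, so
  P(underwatering | wilting, root rot) = 0.328600 / 0.435000 ≈ 0.7554

P(underwatering | wilting, root rot) ≈ 0.7554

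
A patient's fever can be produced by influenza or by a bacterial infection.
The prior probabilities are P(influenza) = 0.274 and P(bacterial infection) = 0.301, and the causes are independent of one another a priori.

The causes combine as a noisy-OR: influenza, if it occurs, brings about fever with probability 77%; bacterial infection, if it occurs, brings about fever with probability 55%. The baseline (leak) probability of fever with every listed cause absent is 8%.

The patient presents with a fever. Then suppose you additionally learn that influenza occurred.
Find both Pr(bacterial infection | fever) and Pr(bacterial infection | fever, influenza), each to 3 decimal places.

Pr(bacterial infection | fever) ≈ 0.514; Pr(bacterial infection | fever, influenza) ≈ 0.331

Under noisy-OR, P(fever | causes) = 1 − (1−0.08)·∏(1−qᵢ) over the active causes.
P(fever) = 0.08×0.726×0.699 + 0.586×0.726×0.301 + 0.7884×0.274×0.699 + 0.90478×0.274×0.301 = 0.040598 + 0.128056 + 0.150999 + 0.074621 = 0.394274
The bacterial infection-present share is 0.128056 + 0.074621 = 0.202677.
So P(bacterial infection | fever) = 0.202677/0.394274 ≈ 0.514.

Now also conditioning on influenza=true:
Sum P(fever|·) weighted by the priors over both values of bacterial infection:
  P(fever | influenza) = 0.7884·0.699 + 0.90478·0.301
        = 0.551092 + 0.272339 = 0.823431
The terms with bacterial infection present sum to 0.272339, so
  P(bacterial infection | fever, influenza) = 0.272339 / 0.823431 ≈ 0.331
The drop from 0.514 to 0.331 is the explaining-away (discounting) effect.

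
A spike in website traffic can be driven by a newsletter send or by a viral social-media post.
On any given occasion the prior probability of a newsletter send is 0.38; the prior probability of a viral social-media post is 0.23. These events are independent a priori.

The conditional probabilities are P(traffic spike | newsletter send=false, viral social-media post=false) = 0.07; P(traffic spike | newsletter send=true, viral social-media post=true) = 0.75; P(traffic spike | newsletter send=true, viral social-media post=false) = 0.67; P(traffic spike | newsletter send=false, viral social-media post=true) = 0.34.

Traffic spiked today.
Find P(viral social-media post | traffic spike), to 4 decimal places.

Sum P(traffic spike|·) weighted by the priors over the 4 (newsletter send, viral social-media post) configurations:
  P(traffic spike) = 0.07·0.62·0.77 + 0.34·0.62·0.23 + 0.67·0.38·0.77 + 0.75·0.38·0.23
        = 0.033418 + 0.048484 + 0.196042 + 0.065550 = 0.343494
The terms with viral social-media post present sum to 0.114034, so
  P(viral social-media post | traffic spike) = 0.114034 / 0.343494 ≈ 0.3320

P(viral social-media post | traffic spike) ≈ 0.3320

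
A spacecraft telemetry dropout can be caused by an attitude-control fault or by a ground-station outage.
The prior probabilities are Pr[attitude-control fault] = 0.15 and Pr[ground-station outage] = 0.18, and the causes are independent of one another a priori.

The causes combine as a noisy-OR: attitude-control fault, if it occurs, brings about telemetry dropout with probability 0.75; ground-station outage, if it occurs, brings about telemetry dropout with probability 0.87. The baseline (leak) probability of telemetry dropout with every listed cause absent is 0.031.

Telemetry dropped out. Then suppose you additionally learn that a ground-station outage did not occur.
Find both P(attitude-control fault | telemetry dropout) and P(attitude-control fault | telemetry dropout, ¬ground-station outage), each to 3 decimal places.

Under noisy-OR, P(telemetry dropout | causes) = 1 − (1−0.031)·∏(1−qᵢ) over the active causes.
Enumerate the 4 (attitude-control fault, ground-station outage) configurations and weight by the priors:
  P(telemetry dropout) = 0.031×0.85×0.82 + 0.87403×0.85×0.18 + 0.75775×0.15×0.82 + 0.968507×0.15×0.18
        = 0.021607 + 0.133727 + 0.093203 + 0.026150 = 0.274687
Keeping only the attitude-control fault-present terms gives 0.119353, so
  P(attitude-control fault | telemetry dropout) = 0.119353 / 0.274687 ≈ 0.435

Now condition on the additional information:
Sum P(telemetry dropout|·) weighted by the priors over both values of attitude-control fault:
  P(telemetry dropout | ¬ground-station outage) = 0.031×0.85 + 0.75775×0.15
        = 0.026350 + 0.113662 = 0.140012
Keeping only the attitude-control fault-present terms gives 0.113662, so
  P(attitude-control fault | telemetry dropout, ¬ground-station outage) = 0.113662 / 0.140012 ≈ 0.812
Ruling out ground-station outage raises the posterior on attitude-control fault — the flip side of explaining away.

P(attitude-control fault | telemetry dropout) ≈ 0.435; P(attitude-control fault | telemetry dropout, ¬ground-station outage) ≈ 0.812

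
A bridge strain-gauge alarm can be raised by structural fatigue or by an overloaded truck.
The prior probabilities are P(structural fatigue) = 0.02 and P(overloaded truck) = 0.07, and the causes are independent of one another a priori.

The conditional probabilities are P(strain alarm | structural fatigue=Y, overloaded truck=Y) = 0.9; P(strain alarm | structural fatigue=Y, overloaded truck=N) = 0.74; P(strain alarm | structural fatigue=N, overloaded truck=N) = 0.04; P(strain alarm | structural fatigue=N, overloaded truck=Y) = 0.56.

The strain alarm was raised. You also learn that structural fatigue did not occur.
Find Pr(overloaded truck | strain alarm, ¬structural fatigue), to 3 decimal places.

Pr(overloaded truck | strain alarm, ¬structural fatigue) ≈ 0.513

By total probability over both values of overloaded truck:
  P(strain alarm | ¬structural fatigue) = 0.04*0.93 + 0.56*0.07
        = 0.037200 + 0.039200 = 0.076400
Keeping only the overloaded truck-present terms gives 0.039200, so
  P(overloaded truck | strain alarm, ¬structural fatigue) = 0.039200 / 0.076400 ≈ 0.513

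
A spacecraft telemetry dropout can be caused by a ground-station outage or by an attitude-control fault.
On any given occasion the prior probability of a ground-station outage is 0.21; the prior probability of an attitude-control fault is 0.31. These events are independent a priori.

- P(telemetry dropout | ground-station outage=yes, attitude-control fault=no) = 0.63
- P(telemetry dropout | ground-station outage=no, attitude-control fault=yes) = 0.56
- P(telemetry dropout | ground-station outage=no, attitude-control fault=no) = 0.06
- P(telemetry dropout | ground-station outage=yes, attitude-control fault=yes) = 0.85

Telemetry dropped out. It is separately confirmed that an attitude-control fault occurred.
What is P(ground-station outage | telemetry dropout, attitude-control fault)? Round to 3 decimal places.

P(ground-station outage | telemetry dropout, attitude-control fault) ≈ 0.287

P(telemetry dropout | attitude-control fault) = 0.56·0.79 + 0.85·0.21 = 0.442400 + 0.178500 = 0.620900
The ground-station outage-present share is 0.85·0.21 = 0.178500.
So P(ground-station outage | telemetry dropout, attitude-control fault) = 0.178500/0.620900 ≈ 0.287.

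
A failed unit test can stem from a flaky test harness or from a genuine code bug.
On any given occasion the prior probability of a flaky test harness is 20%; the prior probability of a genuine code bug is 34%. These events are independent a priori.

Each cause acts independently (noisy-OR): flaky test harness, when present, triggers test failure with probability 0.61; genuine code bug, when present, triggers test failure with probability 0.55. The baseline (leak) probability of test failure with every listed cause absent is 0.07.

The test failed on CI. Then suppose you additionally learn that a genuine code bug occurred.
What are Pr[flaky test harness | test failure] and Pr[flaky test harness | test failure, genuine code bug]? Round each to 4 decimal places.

Pr[flaky test harness | test failure] ≈ 0.4195; Pr[flaky test harness | test failure, genuine code bug] ≈ 0.2646

Under noisy-OR, P(test failure | causes) = 1 − (1−0.07)·∏(1−qᵢ) over the active causes.
P(test failure) = 0.07*0.8*0.66 + 0.5815*0.8*0.34 + 0.6373*0.2*0.66 + 0.836785*0.2*0.34 = 0.036960 + 0.158168 + 0.084124 + 0.056901 = 0.336153
Restricting to configurations with flaky test harness present: 0.084124 + 0.056901 = 0.141025.
Hence the posterior is 0.141025/0.336153 ≈ 0.4195.

Now also conditioning on genuine code bug=true:
P(test failure | genuine code bug) = 0.5815*0.8 + 0.836785*0.2 = 0.465200 + 0.167357 = 0.632557
Restricting to configurations with flaky test harness present: 0.836785*0.2 = 0.167357.
So P(flaky test harness | test failure, genuine code bug) = 0.167357/0.632557 ≈ 0.2646.
— genuine code bug explains away the evidence for flaky test harness.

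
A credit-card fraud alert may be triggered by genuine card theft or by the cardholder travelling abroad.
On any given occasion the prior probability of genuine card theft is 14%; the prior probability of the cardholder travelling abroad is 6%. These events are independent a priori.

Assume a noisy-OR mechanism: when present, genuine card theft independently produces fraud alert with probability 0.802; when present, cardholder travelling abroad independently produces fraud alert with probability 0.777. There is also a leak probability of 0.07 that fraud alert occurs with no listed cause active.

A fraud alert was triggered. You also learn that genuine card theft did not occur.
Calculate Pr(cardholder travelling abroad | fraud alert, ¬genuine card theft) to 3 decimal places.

Under noisy-OR, P(fraud alert | causes) = 1 − (1−0.07)·∏(1−qᵢ) over the active causes.
By total probability over both values of cardholder travelling abroad:
  P(fraud alert | ¬genuine card theft) = 0.07·0.94 + 0.79261·0.06
        = 0.065800 + 0.047557 = 0.113357
Configurations with cardholder travelling abroad contribute 0.047557, so
  P(cardholder travelling abroad | fraud alert, ¬genuine card theft) = 0.047557 / 0.113357 ≈ 0.420

Pr(cardholder travelling abroad | fraud alert, ¬genuine card theft) ≈ 0.420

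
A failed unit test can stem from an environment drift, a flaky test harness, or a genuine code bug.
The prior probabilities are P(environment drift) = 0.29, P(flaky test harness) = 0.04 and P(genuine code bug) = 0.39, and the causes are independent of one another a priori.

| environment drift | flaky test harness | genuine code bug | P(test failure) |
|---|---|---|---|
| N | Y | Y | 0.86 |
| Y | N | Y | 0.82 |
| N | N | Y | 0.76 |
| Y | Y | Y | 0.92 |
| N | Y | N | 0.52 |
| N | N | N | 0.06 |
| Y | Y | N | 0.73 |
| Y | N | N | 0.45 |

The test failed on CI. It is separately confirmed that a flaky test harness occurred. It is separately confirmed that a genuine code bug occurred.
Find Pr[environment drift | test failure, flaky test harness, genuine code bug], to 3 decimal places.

Pr[environment drift | test failure, flaky test harness, genuine code bug] ≈ 0.304

Sum P(test failure|·) weighted by the priors over both values of environment drift:
  P(test failure | flaky test harness, genuine code bug) = 0.86·0.71 + 0.92·0.29
        = 0.610600 + 0.266800 = 0.877400
The terms with environment drift present sum to 0.266800, so
  P(environment drift | test failure, flaky test harness, genuine code bug) = 0.266800 / 0.877400 ≈ 0.304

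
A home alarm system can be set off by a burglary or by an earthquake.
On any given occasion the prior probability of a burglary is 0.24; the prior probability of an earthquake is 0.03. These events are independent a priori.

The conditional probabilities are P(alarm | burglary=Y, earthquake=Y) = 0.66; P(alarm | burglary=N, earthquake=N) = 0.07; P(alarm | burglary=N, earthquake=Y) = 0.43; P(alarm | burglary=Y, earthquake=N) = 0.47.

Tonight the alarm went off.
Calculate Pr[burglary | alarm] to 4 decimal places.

Pr[burglary | alarm] ≈ 0.6502

P(alarm) = 0.07×0.76×0.97 + 0.43×0.76×0.03 + 0.47×0.24×0.97 + 0.66×0.24×0.03 = 0.051604 + 0.009804 + 0.109416 + 0.004752 = 0.175576
The burglary-present share is 0.109416 + 0.004752 = 0.114168.
P(burglary | alarm) = 0.114168 / 0.175576 ≈ 0.6502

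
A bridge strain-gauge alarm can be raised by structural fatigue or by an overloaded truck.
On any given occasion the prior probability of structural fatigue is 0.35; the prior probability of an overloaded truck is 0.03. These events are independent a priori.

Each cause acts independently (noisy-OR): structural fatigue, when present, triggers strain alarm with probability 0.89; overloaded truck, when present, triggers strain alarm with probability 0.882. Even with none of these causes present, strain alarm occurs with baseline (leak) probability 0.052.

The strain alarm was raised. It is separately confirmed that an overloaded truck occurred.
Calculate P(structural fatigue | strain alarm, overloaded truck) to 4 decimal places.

P(structural fatigue | strain alarm, overloaded truck) ≈ 0.3745

Under noisy-OR, P(strain alarm | causes) = 1 − (1−0.052)·∏(1−qᵢ) over the active causes.
Enumerate both values of structural fatigue and weight by the priors:
  P(strain alarm | overloaded truck) = 0.888136*0.65 + 0.987695*0.35
        = 0.577288 + 0.345693 = 0.922981
Configurations with structural fatigue contribute 0.345693, so
  P(structural fatigue | strain alarm, overloaded truck) = 0.345693 / 0.922981 ≈ 0.3745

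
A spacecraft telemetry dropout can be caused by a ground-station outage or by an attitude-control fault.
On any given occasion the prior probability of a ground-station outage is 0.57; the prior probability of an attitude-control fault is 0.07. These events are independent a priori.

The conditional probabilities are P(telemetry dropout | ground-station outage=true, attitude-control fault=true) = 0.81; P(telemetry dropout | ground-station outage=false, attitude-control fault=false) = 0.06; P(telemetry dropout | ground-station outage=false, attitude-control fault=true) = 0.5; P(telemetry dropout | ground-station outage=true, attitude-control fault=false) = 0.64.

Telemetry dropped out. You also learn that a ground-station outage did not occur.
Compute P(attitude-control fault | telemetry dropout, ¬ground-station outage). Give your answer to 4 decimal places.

P(attitude-control fault | telemetry dropout, ¬ground-station outage) ≈ 0.3855

For the numerator, keep only attitude-control fault=true terms: 0.5·0.07 = 0.035000
Normalizer over all consistent configurations: 0.06·0.93 + 0.5·0.07 = 0.090800
P(attitude-control fault | telemetry dropout, ¬ground-station outage) = 0.035000/0.090800 ≈ 0.3855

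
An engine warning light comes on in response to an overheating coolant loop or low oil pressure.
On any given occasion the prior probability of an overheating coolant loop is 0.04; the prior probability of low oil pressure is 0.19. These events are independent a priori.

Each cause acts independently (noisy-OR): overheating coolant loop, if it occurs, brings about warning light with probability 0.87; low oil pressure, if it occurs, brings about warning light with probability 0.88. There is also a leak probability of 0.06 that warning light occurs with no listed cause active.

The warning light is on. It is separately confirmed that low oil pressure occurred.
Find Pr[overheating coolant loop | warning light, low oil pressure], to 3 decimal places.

Pr[overheating coolant loop | warning light, low oil pressure] ≈ 0.044

Under noisy-OR, P(warning light | causes) = 1 − (1−0.06)·∏(1−qᵢ) over the active causes.
Sum P(warning light|·) weighted by the priors over both values of overheating coolant loop:
  P(warning light | low oil pressure) = 0.8872×0.96 + 0.985336×0.04
        = 0.851712 + 0.039413 = 0.891125
Configurations with overheating coolant loop contribute 0.039413, so
  P(overheating coolant loop | warning light, low oil pressure) = 0.039413 / 0.891125 ≈ 0.044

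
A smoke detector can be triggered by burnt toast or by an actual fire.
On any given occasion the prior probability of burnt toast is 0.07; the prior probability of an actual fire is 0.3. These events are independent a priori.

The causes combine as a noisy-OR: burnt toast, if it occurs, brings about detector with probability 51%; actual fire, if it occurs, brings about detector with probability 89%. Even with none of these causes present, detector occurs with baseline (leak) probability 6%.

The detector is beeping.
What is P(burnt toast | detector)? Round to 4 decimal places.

P(burnt toast | detector) ≈ 0.1382

Under noisy-OR, P(detector | causes) = 1 − (1−0.06)·∏(1−qᵢ) over the active causes.
P(detector) = 0.06×0.93×0.7 + 0.8966×0.93×0.3 + 0.5394×0.07×0.7 + 0.949334×0.07×0.3 = 0.039060 + 0.250151 + 0.026431 + 0.019936 = 0.335578
Of this, 0.046367 comes from 0.026431 + 0.019936 (the burnt toast=true cases).
So P(burnt toast | detector) = 0.046367/0.335578 ≈ 0.1382.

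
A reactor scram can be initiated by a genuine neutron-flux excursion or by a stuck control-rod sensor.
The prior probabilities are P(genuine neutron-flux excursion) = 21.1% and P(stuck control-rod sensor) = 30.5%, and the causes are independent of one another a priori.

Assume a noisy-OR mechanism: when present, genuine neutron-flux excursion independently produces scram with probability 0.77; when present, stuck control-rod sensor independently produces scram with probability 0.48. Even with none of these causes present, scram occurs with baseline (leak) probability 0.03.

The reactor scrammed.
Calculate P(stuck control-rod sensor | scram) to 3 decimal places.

P(stuck control-rod sensor | scram) ≈ 0.575

Under noisy-OR, P(scram | causes) = 1 − (1−0.03)·∏(1−qᵢ) over the active causes.
P(scram) = 0.03*0.789*0.695 + 0.4956*0.789*0.305 + 0.7769*0.211*0.695 + 0.883988*0.211*0.305 = 0.016451 + 0.119264 + 0.113929 + 0.056889 = 0.306533
Restricting to configurations with stuck control-rod sensor present: 0.119264 + 0.056889 = 0.176153.
Hence the posterior is 0.176153/0.306533 ≈ 0.575.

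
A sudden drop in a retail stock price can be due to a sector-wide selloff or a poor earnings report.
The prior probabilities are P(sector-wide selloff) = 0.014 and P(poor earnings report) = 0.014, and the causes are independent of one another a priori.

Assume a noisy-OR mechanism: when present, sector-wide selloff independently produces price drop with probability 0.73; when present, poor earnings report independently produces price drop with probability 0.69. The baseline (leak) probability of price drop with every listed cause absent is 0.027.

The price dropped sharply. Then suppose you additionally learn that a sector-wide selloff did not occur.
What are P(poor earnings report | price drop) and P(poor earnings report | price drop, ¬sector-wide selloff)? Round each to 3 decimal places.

P(poor earnings report | price drop) ≈ 0.212; P(poor earnings report | price drop, ¬sector-wide selloff) ≈ 0.269

Under noisy-OR, P(price drop | causes) = 1 − (1−0.027)·∏(1−qᵢ) over the active causes.
By total probability over the 4 (sector-wide selloff, poor earnings report) configurations:
  P(price drop) = 0.027·0.986·0.986 + 0.69837·0.986·0.014 + 0.73729·0.014·0.986 + 0.91856·0.014·0.014
        = 0.026249 + 0.009640 + 0.010178 + 0.000180 = 0.046247
Keeping only the poor earnings report-present terms gives 0.009820, so
  P(poor earnings report | price drop) = 0.009820 / 0.046247 ≈ 0.212

Now also conditioning on sector-wide selloff≠true:
Enumerate both values of poor earnings report and weight by the priors:
  P(price drop | ¬sector-wide selloff) = 0.027*0.986 + 0.69837*0.014
        = 0.026622 + 0.009777 = 0.036399
Keeping only the poor earnings report-present terms gives 0.009777, so
  P(poor earnings report | price drop, ¬sector-wide selloff) = 0.009777 / 0.036399 ≈ 0.269
With sector-wide selloff excluded, poor earnings report must carry more of the explanatory weight for the price drop.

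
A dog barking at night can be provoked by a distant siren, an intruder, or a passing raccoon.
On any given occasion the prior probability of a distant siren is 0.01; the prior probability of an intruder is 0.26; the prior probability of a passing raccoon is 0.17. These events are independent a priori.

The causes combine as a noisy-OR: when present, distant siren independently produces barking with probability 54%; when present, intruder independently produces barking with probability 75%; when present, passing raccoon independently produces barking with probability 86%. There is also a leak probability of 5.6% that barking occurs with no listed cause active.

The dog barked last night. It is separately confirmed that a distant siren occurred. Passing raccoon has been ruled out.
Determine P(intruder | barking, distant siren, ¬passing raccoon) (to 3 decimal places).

P(intruder | barking, distant siren, ¬passing raccoon) ≈ 0.356

Under noisy-OR, P(barking | causes) = 1 − (1−0.056)·∏(1−qᵢ) over the active causes.
P(barking | distant siren, ¬passing raccoon) = 0.56576×0.74 + 0.89144×0.26 = 0.418662 + 0.231774 = 0.650436
Restricting to configurations with intruder present: 0.89144×0.26 = 0.231774.
So P(intruder | barking, distant siren, ¬passing raccoon) = 0.231774/0.650436 ≈ 0.356.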